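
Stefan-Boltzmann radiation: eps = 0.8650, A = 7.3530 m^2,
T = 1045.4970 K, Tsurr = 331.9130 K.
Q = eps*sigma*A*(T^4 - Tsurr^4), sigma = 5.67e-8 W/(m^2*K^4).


T^4 = 1.1948e+12
Tsurr^4 = 1.2137e+10
Q = 0.8650 * 5.67e-8 * 7.3530 * 1.1827e+12 = 426501.7303 W

426501.7303 W


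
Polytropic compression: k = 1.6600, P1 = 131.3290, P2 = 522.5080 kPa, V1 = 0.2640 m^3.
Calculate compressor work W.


(k-1)/k = 0.3976
(P2/P1)^exp = 1.7316
W = 2.5152 * 131.3290 * 0.2640 * (1.7316 - 1) = 63.7974 kJ

63.7974 kJ


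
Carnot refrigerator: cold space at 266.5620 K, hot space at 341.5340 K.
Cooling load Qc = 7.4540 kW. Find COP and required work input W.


COP = 266.5620 / 74.9720 = 3.5555
W = 7.4540 / 3.5555 = 2.0965 kW

COP = 3.5555, W = 2.0965 kW


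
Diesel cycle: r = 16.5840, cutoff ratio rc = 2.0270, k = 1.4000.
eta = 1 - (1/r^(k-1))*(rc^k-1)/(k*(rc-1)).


r^(k-1) = 3.0752
rc^k = 2.6890
eta = 0.6180 = 61.8001%

61.8001%


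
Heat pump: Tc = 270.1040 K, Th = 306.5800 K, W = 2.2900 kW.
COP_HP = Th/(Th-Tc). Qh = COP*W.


COP = 306.5800 / 36.4760 = 8.4050
Qh = 8.4050 * 2.2900 = 19.2474 kW

COP = 8.4050, Qh = 19.2474 kW


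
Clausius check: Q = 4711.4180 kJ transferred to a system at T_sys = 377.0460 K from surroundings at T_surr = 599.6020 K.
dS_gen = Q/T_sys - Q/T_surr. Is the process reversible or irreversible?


dS_sys = 4711.4180/377.0460 = 12.4956 kJ/K
dS_surr = -4711.4180/599.6020 = -7.8576 kJ/K
dS_gen = 12.4956 - 7.8576 = 4.6380 kJ/K (irreversible)

dS_gen = 4.6380 kJ/K, irreversible


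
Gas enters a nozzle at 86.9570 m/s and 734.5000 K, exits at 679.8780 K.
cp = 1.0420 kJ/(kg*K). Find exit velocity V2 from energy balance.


dT = 54.6220 K
2*cp*1000*dT = 113832.2480
V1^2 = 7561.5198
V2 = sqrt(121393.7678) = 348.4161 m/s

348.4161 m/s


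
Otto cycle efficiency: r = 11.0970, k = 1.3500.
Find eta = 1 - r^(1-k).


r^(k-1) = 2.3218
eta = 1 - 1/2.3218 = 0.5693 = 56.9297%

56.9297%


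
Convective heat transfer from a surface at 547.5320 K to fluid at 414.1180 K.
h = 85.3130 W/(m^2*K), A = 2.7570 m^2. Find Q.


dT = 133.4140 K
Q = 85.3130 * 2.7570 * 133.4140 = 31380.0322 W

31380.0322 W


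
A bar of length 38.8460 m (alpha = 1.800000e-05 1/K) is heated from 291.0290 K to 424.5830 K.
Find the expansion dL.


dT = 133.5540 K
dL = 1.800000e-05 * 38.8460 * 133.5540 = 0.093385 m
L_final = 38.939385 m

dL = 0.093385 m


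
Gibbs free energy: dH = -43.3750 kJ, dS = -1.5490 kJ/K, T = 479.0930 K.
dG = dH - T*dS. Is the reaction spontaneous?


T*dS = 479.0930 * -1.5490 = -742.1151 kJ
dG = -43.3750 + 742.1151 = 698.7401 kJ (non-spontaneous)

dG = 698.7401 kJ, non-spontaneous


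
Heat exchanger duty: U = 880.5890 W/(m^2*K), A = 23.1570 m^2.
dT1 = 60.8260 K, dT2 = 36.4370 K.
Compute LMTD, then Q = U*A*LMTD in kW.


LMTD = 47.5946 K
Q = 880.5890 * 23.1570 * 47.5946 = 970538.5835 W = 970.5386 kW

970.5386 kW


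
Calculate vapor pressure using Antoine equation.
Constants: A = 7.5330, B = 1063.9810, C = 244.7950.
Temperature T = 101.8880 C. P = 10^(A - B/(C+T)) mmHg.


C+T = 346.6830
B/(C+T) = 3.0690
log10(P) = 7.5330 - 3.0690 = 4.4640
P = 10^4.4640 = 29105.0693 mmHg

29105.0693 mmHg


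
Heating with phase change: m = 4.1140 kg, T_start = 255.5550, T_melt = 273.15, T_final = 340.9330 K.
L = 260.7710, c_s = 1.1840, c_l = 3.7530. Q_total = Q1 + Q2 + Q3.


Q1 (sensible, solid) = 4.1140 * 1.1840 * 17.5950 = 85.7048 kJ
Q2 (latent) = 4.1140 * 260.7710 = 1072.8119 kJ
Q3 (sensible, liquid) = 4.1140 * 3.7530 * 67.7830 = 1046.5588 kJ
Q_total = 2205.0755 kJ

2205.0755 kJ


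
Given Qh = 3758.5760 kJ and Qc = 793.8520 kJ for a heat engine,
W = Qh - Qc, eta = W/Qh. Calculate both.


W = 3758.5760 - 793.8520 = 2964.7240 kJ
eta = 2964.7240 / 3758.5760 = 0.7888 = 78.8789%

W = 2964.7240 kJ, eta = 78.8789%


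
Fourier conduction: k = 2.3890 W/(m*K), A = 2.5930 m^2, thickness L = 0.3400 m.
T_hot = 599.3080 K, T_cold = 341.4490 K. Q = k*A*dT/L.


dT = 257.8590 K
Q = 2.3890 * 2.5930 * 257.8590 / 0.3400 = 4698.0977 W

4698.0977 W


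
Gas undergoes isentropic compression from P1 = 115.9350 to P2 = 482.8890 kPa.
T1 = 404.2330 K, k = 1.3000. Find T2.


(k-1)/k = 0.2308
(P2/P1)^exp = 1.3899
T2 = 404.2330 * 1.3899 = 561.8546 K

561.8546 K


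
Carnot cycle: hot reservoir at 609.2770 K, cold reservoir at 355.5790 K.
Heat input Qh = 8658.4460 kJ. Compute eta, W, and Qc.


eta = 1 - 355.5790/609.2770 = 0.4164
W = 0.4164 * 8658.4460 = 3605.3067 kJ
Qc = 8658.4460 - 3605.3067 = 5053.1393 kJ

eta = 41.6392%, W = 3605.3067 kJ, Qc = 5053.1393 kJ


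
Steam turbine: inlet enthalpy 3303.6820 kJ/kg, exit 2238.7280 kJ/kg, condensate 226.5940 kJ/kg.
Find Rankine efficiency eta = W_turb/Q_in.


W = 1064.9540 kJ/kg
Q_in = 3077.0880 kJ/kg
eta = 0.3461 = 34.6091%

eta = 34.6091%


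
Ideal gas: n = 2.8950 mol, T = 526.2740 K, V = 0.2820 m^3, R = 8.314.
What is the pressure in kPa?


P = nRT/V = 2.8950 * 8.314 * 526.2740 / 0.2820
= 12666.9047 / 0.2820 = 44918.1018 Pa = 44.9181 kPa

44.9181 kPa


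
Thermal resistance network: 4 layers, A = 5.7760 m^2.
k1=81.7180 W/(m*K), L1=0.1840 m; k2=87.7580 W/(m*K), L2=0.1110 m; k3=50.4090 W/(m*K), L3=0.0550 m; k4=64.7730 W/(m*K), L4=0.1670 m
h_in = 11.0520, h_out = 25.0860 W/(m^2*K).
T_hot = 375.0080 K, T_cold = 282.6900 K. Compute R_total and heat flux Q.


R_conv_in = 1/(11.0520*5.7760) = 0.0157
R_1 = 0.1840/(81.7180*5.7760) = 0.0004
R_2 = 0.1110/(87.7580*5.7760) = 0.0002
R_3 = 0.0550/(50.4090*5.7760) = 0.0002
R_4 = 0.1670/(64.7730*5.7760) = 0.0004
R_conv_out = 1/(25.0860*5.7760) = 0.0069
R_total = 0.0238 K/W
Q = 92.3180 / 0.0238 = 3877.1806 W

R_total = 0.0238 K/W, Q = 3877.1806 W


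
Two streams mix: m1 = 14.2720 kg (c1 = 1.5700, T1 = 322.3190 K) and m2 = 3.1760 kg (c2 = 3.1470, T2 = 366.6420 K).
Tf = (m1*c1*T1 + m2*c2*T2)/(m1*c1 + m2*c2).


num = 10886.7546
den = 32.4019
Tf = 335.9911 K

335.9911 K


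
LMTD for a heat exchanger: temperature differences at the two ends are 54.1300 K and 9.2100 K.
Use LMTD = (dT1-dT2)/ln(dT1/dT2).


dT1/dT2 = 5.8773
ln(dT1/dT2) = 1.7711
LMTD = 44.9200 / 1.7711 = 25.3628 K

25.3628 K


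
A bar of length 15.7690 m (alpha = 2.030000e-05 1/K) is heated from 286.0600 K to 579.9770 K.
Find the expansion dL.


dT = 293.9170 K
dL = 2.030000e-05 * 15.7690 * 293.9170 = 0.094086 m
L_final = 15.863086 m

dL = 0.094086 m


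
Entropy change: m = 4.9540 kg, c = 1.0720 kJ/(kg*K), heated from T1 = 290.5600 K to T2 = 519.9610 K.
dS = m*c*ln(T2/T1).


T2/T1 = 1.7895
ln(T2/T1) = 0.5819
dS = 4.9540 * 1.0720 * 0.5819 = 3.0905 kJ/K

3.0905 kJ/K


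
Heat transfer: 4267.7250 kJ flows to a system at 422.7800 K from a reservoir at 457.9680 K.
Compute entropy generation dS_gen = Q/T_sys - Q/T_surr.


dS_sys = 4267.7250/422.7800 = 10.0944 kJ/K
dS_surr = -4267.7250/457.9680 = -9.3188 kJ/K
dS_gen = 10.0944 - 9.3188 = 0.7756 kJ/K (irreversible)

dS_gen = 0.7756 kJ/K, irreversible


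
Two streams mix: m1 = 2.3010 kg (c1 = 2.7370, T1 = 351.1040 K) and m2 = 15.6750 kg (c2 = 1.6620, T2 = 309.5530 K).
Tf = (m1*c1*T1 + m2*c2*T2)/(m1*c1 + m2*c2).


num = 10275.6241
den = 32.3497
Tf = 317.6421 K

317.6421 K


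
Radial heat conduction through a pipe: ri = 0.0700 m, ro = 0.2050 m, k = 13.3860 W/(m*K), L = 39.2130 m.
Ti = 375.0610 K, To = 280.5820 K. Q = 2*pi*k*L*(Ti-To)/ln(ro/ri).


dT = 94.4790 K
ln(ro/ri) = 1.0745
Q = 2*pi*13.3860*39.2130*94.4790 / 1.0745 = 289990.4327 W

289990.4327 W


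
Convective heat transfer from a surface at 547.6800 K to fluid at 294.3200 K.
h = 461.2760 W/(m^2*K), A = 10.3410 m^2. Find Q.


dT = 253.3600 K
Q = 461.2760 * 10.3410 * 253.3600 = 1208541.1642 W

1208541.1642 W


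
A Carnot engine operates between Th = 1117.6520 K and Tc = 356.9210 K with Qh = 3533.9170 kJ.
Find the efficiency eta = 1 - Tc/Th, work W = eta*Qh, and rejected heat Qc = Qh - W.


eta = 1 - 356.9210/1117.6520 = 0.6807
W = 0.6807 * 3533.9170 = 2405.3643 kJ
Qc = 3533.9170 - 2405.3643 = 1128.5527 kJ

eta = 68.0651%, W = 2405.3643 kJ, Qc = 1128.5527 kJ


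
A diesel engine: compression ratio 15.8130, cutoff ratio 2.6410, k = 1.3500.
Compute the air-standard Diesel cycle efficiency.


r^(k-1) = 2.6282
rc^k = 3.7101
eta = 0.5345 = 53.4531%

53.4531%


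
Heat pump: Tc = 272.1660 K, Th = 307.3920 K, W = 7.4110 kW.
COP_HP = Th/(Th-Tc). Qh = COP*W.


COP = 307.3920 / 35.2260 = 8.7263
Qh = 8.7263 * 7.4110 = 64.6705 kW

COP = 8.7263, Qh = 64.6705 kW


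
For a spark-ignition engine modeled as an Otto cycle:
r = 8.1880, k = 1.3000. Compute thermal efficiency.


r^(k-1) = 1.8791
eta = 1 - 1/1.8791 = 0.4678 = 46.7835%

46.7835%


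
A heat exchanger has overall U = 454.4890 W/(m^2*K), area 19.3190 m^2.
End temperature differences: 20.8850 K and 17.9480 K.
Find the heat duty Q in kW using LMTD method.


LMTD = 19.3794 K
Q = 454.4890 * 19.3190 * 19.3794 = 170156.6131 W = 170.1566 kW

170.1566 kW


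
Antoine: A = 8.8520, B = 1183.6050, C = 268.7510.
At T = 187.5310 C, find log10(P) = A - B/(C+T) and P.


C+T = 456.2820
B/(C+T) = 2.5940
log10(P) = 8.8520 - 2.5940 = 6.2580
P = 10^6.2580 = 1811253.3306 mmHg

1811253.3306 mmHg


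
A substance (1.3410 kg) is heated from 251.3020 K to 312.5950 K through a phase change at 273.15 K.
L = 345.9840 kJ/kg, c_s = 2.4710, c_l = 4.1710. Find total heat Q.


Q1 (sensible, solid) = 1.3410 * 2.4710 * 21.8480 = 72.3958 kJ
Q2 (latent) = 1.3410 * 345.9840 = 463.9645 kJ
Q3 (sensible, liquid) = 1.3410 * 4.1710 * 39.4450 = 220.6282 kJ
Q_total = 756.9885 kJ

756.9885 kJ


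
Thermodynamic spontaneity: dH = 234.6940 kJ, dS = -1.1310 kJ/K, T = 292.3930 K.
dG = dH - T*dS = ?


T*dS = 292.3930 * -1.1310 = -330.6965 kJ
dG = 234.6940 + 330.6965 = 565.3905 kJ (non-spontaneous)

dG = 565.3905 kJ, non-spontaneous


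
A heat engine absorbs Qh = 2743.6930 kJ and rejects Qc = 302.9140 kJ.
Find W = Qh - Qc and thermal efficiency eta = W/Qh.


W = 2743.6930 - 302.9140 = 2440.7790 kJ
eta = 2440.7790 / 2743.6930 = 0.8896 = 88.9596%

W = 2440.7790 kJ, eta = 88.9596%


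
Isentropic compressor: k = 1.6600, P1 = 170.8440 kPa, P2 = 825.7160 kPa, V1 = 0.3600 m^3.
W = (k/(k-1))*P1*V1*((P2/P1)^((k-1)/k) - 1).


(k-1)/k = 0.3976
(P2/P1)^exp = 1.8709
W = 2.5152 * 170.8440 * 0.3600 * (1.8709 - 1) = 134.7162 kJ

134.7162 kJ


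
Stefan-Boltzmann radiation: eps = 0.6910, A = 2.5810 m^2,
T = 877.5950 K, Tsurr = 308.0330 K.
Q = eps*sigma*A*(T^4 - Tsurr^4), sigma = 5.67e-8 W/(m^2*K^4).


T^4 = 5.9317e+11
Tsurr^4 = 9.0030e+09
Q = 0.6910 * 5.67e-8 * 2.5810 * 5.8416e+11 = 59072.2409 W

59072.2409 W


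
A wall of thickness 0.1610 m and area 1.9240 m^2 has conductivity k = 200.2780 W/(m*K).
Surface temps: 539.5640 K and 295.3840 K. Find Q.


dT = 244.1800 K
Q = 200.2780 * 1.9240 * 244.1800 / 0.1610 = 584416.5779 W

584416.5779 W


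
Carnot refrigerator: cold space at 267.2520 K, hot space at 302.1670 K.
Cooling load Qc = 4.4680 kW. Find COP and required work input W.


COP = 267.2520 / 34.9150 = 7.6544
W = 4.4680 / 7.6544 = 0.5837 kW

COP = 7.6544, W = 0.5837 kW


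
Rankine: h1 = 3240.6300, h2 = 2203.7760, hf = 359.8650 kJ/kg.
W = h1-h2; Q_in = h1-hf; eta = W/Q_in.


W = 1036.8540 kJ/kg
Q_in = 2880.7650 kJ/kg
eta = 0.3599 = 35.9923%

eta = 35.9923%


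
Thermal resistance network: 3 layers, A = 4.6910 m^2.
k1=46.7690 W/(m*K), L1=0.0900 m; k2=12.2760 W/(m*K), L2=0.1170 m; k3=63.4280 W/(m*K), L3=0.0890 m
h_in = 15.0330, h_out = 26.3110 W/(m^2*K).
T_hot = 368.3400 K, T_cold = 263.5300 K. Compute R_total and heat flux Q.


R_conv_in = 1/(15.0330*4.6910) = 0.0142
R_1 = 0.0900/(46.7690*4.6910) = 0.0004
R_2 = 0.1170/(12.2760*4.6910) = 0.0020
R_3 = 0.0890/(63.4280*4.6910) = 0.0003
R_conv_out = 1/(26.3110*4.6910) = 0.0081
R_total = 0.0250 K/W
Q = 104.8100 / 0.0250 = 4188.4518 W

R_total = 0.0250 K/W, Q = 4188.4518 W


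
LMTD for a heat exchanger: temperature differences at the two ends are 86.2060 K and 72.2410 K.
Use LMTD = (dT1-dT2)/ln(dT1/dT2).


dT1/dT2 = 1.1933
ln(dT1/dT2) = 0.1767
LMTD = 13.9650 / 0.1767 = 79.0179 K

79.0179 K


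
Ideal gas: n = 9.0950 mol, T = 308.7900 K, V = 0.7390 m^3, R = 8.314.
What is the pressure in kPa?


P = nRT/V = 9.0950 * 8.314 * 308.7900 / 0.7390
= 23349.4121 / 0.7390 = 31595.9569 Pa = 31.5960 kPa

31.5960 kPa


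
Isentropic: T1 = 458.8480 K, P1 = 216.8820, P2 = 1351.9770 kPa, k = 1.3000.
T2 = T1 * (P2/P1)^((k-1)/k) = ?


(k-1)/k = 0.2308
(P2/P1)^exp = 1.5255
T2 = 458.8480 * 1.5255 = 699.9576 K

699.9576 K


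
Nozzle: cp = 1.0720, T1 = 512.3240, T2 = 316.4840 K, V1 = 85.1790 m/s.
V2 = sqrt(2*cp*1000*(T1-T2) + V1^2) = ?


dT = 195.8400 K
2*cp*1000*dT = 419880.9600
V1^2 = 7255.4620
V2 = sqrt(427136.4220) = 653.5567 m/s

653.5567 m/s


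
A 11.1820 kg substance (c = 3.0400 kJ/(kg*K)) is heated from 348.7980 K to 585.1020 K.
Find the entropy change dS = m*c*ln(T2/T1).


T2/T1 = 1.6775
ln(T2/T1) = 0.5173
dS = 11.1820 * 3.0400 * 0.5173 = 17.5845 kJ/K

17.5845 kJ/K


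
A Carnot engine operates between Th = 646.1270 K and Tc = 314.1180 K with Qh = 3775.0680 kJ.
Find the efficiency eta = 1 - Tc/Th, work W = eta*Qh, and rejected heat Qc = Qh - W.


eta = 1 - 314.1180/646.1270 = 0.5138
W = 0.5138 * 3775.0680 = 1939.7991 kJ
Qc = 3775.0680 - 1939.7991 = 1835.2689 kJ

eta = 51.3845%, W = 1939.7991 kJ, Qc = 1835.2689 kJ


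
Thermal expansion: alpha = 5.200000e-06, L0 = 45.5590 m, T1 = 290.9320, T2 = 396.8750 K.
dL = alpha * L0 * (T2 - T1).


dT = 105.9430 K
dL = 5.200000e-06 * 45.5590 * 105.9430 = 0.025099 m
L_final = 45.584099 m

dL = 0.025099 m


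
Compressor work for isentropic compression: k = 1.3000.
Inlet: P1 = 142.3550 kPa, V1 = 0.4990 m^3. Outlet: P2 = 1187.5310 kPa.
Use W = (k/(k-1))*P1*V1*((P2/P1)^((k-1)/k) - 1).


(k-1)/k = 0.2308
(P2/P1)^exp = 1.6316
W = 4.3333 * 142.3550 * 0.4990 * (1.6316 - 1) = 194.4041 kJ

194.4041 kJ


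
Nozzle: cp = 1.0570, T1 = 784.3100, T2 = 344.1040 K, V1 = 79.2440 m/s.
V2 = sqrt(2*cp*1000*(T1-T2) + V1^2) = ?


dT = 440.2060 K
2*cp*1000*dT = 930595.4840
V1^2 = 6279.6115
V2 = sqrt(936875.0955) = 967.9231 m/s

967.9231 m/s


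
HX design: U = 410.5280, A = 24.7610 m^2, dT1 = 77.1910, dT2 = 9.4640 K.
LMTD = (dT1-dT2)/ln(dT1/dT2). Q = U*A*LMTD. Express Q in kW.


LMTD = 32.2696 K
Q = 410.5280 * 24.7610 * 32.2696 = 328022.9901 W = 328.0230 kW

328.0230 kW


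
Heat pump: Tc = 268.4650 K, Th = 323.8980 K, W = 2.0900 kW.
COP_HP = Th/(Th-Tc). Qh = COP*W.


COP = 323.8980 / 55.4330 = 5.8431
Qh = 5.8431 * 2.0900 = 12.2120 kW

COP = 5.8431, Qh = 12.2120 kW


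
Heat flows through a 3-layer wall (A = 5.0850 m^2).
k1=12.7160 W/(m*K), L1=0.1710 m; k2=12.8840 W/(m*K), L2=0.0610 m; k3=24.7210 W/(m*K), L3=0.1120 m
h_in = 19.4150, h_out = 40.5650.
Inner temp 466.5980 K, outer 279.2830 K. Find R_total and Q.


R_conv_in = 1/(19.4150*5.0850) = 0.0101
R_1 = 0.1710/(12.7160*5.0850) = 0.0026
R_2 = 0.0610/(12.8840*5.0850) = 0.0009
R_3 = 0.1120/(24.7210*5.0850) = 0.0009
R_conv_out = 1/(40.5650*5.0850) = 0.0048
R_total = 0.0194 K/W
Q = 187.3150 / 0.0194 = 9633.7227 W

R_total = 0.0194 K/W, Q = 9633.7227 W


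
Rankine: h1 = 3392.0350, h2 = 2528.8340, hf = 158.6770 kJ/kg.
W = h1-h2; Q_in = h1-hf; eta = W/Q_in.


W = 863.2010 kJ/kg
Q_in = 3233.3580 kJ/kg
eta = 0.2670 = 26.6967%

eta = 26.6967%


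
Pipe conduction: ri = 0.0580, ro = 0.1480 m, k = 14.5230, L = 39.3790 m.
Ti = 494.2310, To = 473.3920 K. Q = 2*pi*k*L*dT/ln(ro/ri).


dT = 20.8390 K
ln(ro/ri) = 0.9368
Q = 2*pi*14.5230*39.3790*20.8390 / 0.9368 = 79936.5004 W

79936.5004 W


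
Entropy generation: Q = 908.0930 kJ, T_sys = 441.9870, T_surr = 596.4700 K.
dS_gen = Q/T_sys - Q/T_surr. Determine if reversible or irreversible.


dS_sys = 908.0930/441.9870 = 2.0546 kJ/K
dS_surr = -908.0930/596.4700 = -1.5224 kJ/K
dS_gen = 2.0546 - 1.5224 = 0.5321 kJ/K (irreversible)

dS_gen = 0.5321 kJ/K, irreversible


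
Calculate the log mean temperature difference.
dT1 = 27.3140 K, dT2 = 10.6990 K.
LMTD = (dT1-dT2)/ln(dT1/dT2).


dT1/dT2 = 2.5529
ln(dT1/dT2) = 0.9372
LMTD = 16.6150 / 0.9372 = 17.7274 K

17.7274 K


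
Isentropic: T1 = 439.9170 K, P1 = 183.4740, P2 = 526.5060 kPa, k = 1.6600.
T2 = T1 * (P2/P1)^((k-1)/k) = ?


(k-1)/k = 0.3976
(P2/P1)^exp = 1.5206
T2 = 439.9170 * 1.5206 = 668.9583 K

668.9583 K


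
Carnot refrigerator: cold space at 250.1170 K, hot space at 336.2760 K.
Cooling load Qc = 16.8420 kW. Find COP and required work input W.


COP = 250.1170 / 86.1590 = 2.9030
W = 16.8420 / 2.9030 = 5.8016 kW

COP = 2.9030, W = 5.8016 kW


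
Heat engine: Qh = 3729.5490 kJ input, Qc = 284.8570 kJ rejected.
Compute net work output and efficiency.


W = 3729.5490 - 284.8570 = 3444.6920 kJ
eta = 3444.6920 / 3729.5490 = 0.9236 = 92.3622%

W = 3444.6920 kJ, eta = 92.3622%


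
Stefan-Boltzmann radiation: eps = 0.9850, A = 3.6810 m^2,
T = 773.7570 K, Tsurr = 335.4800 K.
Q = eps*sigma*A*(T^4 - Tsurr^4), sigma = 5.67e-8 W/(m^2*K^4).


T^4 = 3.5844e+11
Tsurr^4 = 1.2667e+10
Q = 0.9850 * 5.67e-8 * 3.6810 * 3.4577e+11 = 71085.0731 W

71085.0731 W


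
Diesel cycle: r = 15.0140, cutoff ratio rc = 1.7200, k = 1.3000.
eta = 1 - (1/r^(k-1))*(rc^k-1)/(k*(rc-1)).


r^(k-1) = 2.2540
rc^k = 2.0239
eta = 0.5147 = 51.4679%

51.4679%


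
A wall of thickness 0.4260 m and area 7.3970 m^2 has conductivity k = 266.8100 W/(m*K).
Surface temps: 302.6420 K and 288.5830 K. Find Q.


dT = 14.0590 K
Q = 266.8100 * 7.3970 * 14.0590 / 0.4260 = 65133.2207 W

65133.2207 W


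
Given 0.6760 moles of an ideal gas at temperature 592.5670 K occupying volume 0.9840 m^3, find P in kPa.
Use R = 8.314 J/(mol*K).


P = nRT/V = 0.6760 * 8.314 * 592.5670 / 0.9840
= 3330.3830 / 0.9840 = 3384.5355 Pa = 3.3845 kPa

3.3845 kPa


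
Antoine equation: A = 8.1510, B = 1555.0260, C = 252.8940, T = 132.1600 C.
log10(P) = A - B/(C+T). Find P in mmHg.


C+T = 385.0540
B/(C+T) = 4.0385
log10(P) = 8.1510 - 4.0385 = 4.1125
P = 10^4.1125 = 12957.9966 mmHg

12957.9966 mmHg


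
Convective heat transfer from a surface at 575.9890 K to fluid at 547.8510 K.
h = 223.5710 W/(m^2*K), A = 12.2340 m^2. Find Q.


dT = 28.1380 K
Q = 223.5710 * 12.2340 * 28.1380 = 76962.1463 W

76962.1463 W


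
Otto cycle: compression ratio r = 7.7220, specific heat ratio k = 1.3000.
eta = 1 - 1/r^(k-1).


r^(k-1) = 1.8464
eta = 1 - 1/1.8464 = 0.4584 = 45.8397%

45.8397%


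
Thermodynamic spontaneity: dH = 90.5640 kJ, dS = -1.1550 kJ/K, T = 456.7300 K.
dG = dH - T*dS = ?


T*dS = 456.7300 * -1.1550 = -527.5231 kJ
dG = 90.5640 + 527.5231 = 618.0871 kJ (non-spontaneous)

dG = 618.0871 kJ, non-spontaneous


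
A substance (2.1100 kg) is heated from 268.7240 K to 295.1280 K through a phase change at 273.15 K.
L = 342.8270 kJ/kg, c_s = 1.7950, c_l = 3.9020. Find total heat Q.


Q1 (sensible, solid) = 2.1100 * 1.7950 * 4.4260 = 16.7633 kJ
Q2 (latent) = 2.1100 * 342.8270 = 723.3650 kJ
Q3 (sensible, liquid) = 2.1100 * 3.9020 * 21.9780 = 180.9497 kJ
Q_total = 921.0779 kJ

921.0779 kJ


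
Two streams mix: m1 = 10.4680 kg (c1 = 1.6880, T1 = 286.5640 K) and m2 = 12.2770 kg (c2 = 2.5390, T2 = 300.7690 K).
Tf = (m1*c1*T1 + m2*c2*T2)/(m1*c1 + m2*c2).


num = 14438.9429
den = 48.8413
Tf = 295.6299 K

295.6299 K


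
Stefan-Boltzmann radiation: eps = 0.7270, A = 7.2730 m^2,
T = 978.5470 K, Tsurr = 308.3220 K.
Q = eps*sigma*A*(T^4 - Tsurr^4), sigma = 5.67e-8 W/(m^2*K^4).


T^4 = 9.1691e+11
Tsurr^4 = 9.0369e+09
Q = 0.7270 * 5.67e-8 * 7.2730 * 9.0787e+11 = 272180.0379 W

272180.0379 W


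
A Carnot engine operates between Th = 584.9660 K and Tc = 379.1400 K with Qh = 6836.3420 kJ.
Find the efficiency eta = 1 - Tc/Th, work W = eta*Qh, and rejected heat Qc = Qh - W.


eta = 1 - 379.1400/584.9660 = 0.3519
W = 0.3519 * 6836.3420 = 2405.4337 kJ
Qc = 6836.3420 - 2405.4337 = 4430.9083 kJ

eta = 35.1860%, W = 2405.4337 kJ, Qc = 4430.9083 kJ


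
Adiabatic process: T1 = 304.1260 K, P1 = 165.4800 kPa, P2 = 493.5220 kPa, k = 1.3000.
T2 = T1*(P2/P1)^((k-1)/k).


(k-1)/k = 0.2308
(P2/P1)^exp = 1.2868
T2 = 304.1260 * 1.2868 = 391.3521 K

391.3521 K


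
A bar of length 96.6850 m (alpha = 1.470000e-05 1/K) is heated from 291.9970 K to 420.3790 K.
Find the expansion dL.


dT = 128.3820 K
dL = 1.470000e-05 * 96.6850 * 128.3820 = 0.182465 m
L_final = 96.867465 m

dL = 0.182465 m


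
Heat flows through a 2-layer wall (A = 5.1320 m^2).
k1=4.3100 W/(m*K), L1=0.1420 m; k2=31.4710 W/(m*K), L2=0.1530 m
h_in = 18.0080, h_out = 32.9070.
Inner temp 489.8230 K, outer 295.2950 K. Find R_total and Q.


R_conv_in = 1/(18.0080*5.1320) = 0.0108
R_1 = 0.1420/(4.3100*5.1320) = 0.0064
R_2 = 0.1530/(31.4710*5.1320) = 0.0009
R_conv_out = 1/(32.9070*5.1320) = 0.0059
R_total = 0.0241 K/W
Q = 194.5280 / 0.0241 = 8068.6611 W

R_total = 0.0241 K/W, Q = 8068.6611 W


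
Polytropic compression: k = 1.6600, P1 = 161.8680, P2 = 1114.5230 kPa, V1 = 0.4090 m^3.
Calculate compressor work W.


(k-1)/k = 0.3976
(P2/P1)^exp = 2.1535
W = 2.5152 * 161.8680 * 0.4090 * (2.1535 - 1) = 192.0789 kJ

192.0789 kJ


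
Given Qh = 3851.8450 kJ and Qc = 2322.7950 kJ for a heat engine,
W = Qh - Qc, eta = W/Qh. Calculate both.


W = 3851.8450 - 2322.7950 = 1529.0500 kJ
eta = 1529.0500 / 3851.8450 = 0.3970 = 39.6966%

W = 1529.0500 kJ, eta = 39.6966%


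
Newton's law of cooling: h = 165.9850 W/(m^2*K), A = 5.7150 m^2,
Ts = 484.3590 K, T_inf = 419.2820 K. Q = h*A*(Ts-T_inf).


dT = 65.0770 K
Q = 165.9850 * 5.7150 * 65.0770 = 61732.3204 W

61732.3204 W


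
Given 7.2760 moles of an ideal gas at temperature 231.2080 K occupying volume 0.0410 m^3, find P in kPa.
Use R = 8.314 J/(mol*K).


P = nRT/V = 7.2760 * 8.314 * 231.2080 / 0.0410
= 13986.3879 / 0.0410 = 341131.4112 Pa = 341.1314 kPa

341.1314 kPa


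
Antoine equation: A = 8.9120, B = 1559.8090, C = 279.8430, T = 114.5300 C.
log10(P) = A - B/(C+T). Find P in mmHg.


C+T = 394.3730
B/(C+T) = 3.9552
log10(P) = 8.9120 - 3.9552 = 4.9568
P = 10^4.9568 = 90539.5355 mmHg

90539.5355 mmHg


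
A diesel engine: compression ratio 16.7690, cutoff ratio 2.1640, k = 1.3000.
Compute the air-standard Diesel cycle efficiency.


r^(k-1) = 2.3300
rc^k = 2.7279
eta = 0.5099 = 50.9906%

50.9906%


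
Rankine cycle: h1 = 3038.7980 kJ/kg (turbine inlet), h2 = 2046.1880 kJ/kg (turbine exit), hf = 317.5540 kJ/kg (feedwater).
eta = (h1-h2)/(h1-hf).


W = 992.6100 kJ/kg
Q_in = 2721.2440 kJ/kg
eta = 0.3648 = 36.4763%

eta = 36.4763%


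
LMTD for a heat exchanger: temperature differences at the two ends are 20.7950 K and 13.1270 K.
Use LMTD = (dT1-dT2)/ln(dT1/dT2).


dT1/dT2 = 1.5841
ln(dT1/dT2) = 0.4600
LMTD = 7.6680 / 0.4600 = 16.6681 K

16.6681 K


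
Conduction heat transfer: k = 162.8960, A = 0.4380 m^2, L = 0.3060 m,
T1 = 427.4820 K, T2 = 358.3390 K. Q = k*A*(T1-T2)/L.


dT = 69.1430 K
Q = 162.8960 * 0.4380 * 69.1430 / 0.3060 = 16121.7181 W

16121.7181 W


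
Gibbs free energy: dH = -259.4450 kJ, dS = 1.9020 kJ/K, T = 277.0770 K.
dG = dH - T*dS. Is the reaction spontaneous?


T*dS = 277.0770 * 1.9020 = 527.0005 kJ
dG = -259.4450 - 527.0005 = -786.4455 kJ (spontaneous)

dG = -786.4455 kJ, spontaneous


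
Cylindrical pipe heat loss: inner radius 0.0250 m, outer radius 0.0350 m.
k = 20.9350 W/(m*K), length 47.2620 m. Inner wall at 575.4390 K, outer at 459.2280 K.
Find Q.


dT = 116.2110 K
ln(ro/ri) = 0.3365
Q = 2*pi*20.9350*47.2620*116.2110 / 0.3365 = 2147152.7063 W

2147152.7063 W


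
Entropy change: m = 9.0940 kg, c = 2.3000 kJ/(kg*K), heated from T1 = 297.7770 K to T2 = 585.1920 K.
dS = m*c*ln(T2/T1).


T2/T1 = 1.9652
ln(T2/T1) = 0.6756
dS = 9.0940 * 2.3000 * 0.6756 = 14.1309 kJ/K

14.1309 kJ/K


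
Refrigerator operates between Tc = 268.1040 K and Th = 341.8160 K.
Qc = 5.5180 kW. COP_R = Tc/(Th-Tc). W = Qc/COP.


COP = 268.1040 / 73.7120 = 3.6372
W = 5.5180 / 3.6372 = 1.5171 kW

COP = 3.6372, W = 1.5171 kW


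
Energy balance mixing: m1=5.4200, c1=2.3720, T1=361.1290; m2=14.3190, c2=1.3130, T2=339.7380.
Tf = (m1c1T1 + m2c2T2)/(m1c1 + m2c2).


num = 11030.1233
den = 31.6571
Tf = 348.4251 K

348.4251 K


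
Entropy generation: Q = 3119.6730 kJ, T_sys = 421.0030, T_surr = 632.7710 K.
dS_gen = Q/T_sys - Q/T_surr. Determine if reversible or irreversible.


dS_sys = 3119.6730/421.0030 = 7.4101 kJ/K
dS_surr = -3119.6730/632.7710 = -4.9302 kJ/K
dS_gen = 7.4101 - 4.9302 = 2.4799 kJ/K (irreversible)

dS_gen = 2.4799 kJ/K, irreversible


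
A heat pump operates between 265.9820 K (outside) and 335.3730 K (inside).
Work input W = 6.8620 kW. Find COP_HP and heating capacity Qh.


COP = 335.3730 / 69.3910 = 4.8331
Qh = 4.8331 * 6.8620 = 33.1647 kW

COP = 4.8331, Qh = 33.1647 kW


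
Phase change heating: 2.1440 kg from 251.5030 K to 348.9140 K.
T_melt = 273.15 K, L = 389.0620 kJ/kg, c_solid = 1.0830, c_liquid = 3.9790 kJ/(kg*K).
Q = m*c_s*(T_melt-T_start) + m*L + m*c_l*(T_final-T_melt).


Q1 (sensible, solid) = 2.1440 * 1.0830 * 21.6470 = 50.2633 kJ
Q2 (latent) = 2.1440 * 389.0620 = 834.1489 kJ
Q3 (sensible, liquid) = 2.1440 * 3.9790 * 75.7640 = 646.3409 kJ
Q_total = 1530.7531 kJ

1530.7531 kJ


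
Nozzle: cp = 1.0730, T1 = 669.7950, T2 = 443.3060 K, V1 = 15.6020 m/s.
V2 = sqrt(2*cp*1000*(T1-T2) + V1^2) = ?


dT = 226.4890 K
2*cp*1000*dT = 486045.3940
V1^2 = 243.4224
V2 = sqrt(486288.8164) = 697.3441 m/s

697.3441 m/s


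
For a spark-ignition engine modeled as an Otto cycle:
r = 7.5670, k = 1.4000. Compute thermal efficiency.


r^(k-1) = 2.2468
eta = 1 - 1/2.2468 = 0.5549 = 55.4928%

55.4928%


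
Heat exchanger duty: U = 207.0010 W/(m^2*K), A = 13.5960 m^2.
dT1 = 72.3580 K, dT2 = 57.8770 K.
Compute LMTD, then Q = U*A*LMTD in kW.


LMTD = 64.8482 K
Q = 207.0010 * 13.5960 * 64.8482 = 182507.9786 W = 182.5080 kW

182.5080 kW


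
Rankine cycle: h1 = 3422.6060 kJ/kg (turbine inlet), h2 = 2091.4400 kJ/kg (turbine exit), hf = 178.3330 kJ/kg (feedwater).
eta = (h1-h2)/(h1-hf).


W = 1331.1660 kJ/kg
Q_in = 3244.2730 kJ/kg
eta = 0.4103 = 41.0313%

eta = 41.0313%


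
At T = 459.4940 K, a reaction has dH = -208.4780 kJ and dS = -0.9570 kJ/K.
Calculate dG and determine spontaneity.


T*dS = 459.4940 * -0.9570 = -439.7358 kJ
dG = -208.4780 + 439.7358 = 231.2578 kJ (non-spontaneous)

dG = 231.2578 kJ, non-spontaneous


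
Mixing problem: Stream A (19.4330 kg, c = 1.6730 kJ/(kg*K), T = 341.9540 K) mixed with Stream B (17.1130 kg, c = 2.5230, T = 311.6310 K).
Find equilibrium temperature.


num = 24572.4173
den = 75.6875
Tf = 324.6562 K

324.6562 K


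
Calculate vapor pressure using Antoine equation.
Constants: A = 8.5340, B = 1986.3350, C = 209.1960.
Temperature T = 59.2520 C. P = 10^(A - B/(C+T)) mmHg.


C+T = 268.4480
B/(C+T) = 7.3993
log10(P) = 8.5340 - 7.3993 = 1.1347
P = 10^1.1347 = 13.6355 mmHg

13.6355 mmHg


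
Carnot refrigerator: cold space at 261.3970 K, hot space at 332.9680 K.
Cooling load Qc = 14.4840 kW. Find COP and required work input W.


COP = 261.3970 / 71.5710 = 3.6523
W = 14.4840 / 3.6523 = 3.9657 kW

COP = 3.6523, W = 3.9657 kW


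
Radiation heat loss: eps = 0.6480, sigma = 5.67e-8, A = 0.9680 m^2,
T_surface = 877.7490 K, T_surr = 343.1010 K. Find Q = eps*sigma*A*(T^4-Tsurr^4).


T^4 = 5.9358e+11
Tsurr^4 = 1.3858e+10
Q = 0.6480 * 5.67e-8 * 0.9680 * 5.7973e+11 = 20618.4337 W

20618.4337 W


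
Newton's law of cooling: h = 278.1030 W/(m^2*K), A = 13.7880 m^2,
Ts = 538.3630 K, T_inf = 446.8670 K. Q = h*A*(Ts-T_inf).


dT = 91.4960 K
Q = 278.1030 * 13.7880 * 91.4960 = 350839.9631 W

350839.9631 W


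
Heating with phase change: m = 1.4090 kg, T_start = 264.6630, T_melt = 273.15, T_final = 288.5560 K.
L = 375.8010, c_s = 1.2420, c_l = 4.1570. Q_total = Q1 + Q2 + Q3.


Q1 (sensible, solid) = 1.4090 * 1.2420 * 8.4870 = 14.8521 kJ
Q2 (latent) = 1.4090 * 375.8010 = 529.5036 kJ
Q3 (sensible, liquid) = 1.4090 * 4.1570 * 15.4060 = 90.2362 kJ
Q_total = 634.5919 kJ

634.5919 kJ


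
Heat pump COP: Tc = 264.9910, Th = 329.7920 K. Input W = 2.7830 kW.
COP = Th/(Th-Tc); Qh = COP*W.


COP = 329.7920 / 64.8010 = 5.0893
Qh = 5.0893 * 2.7830 = 14.1635 kW

COP = 5.0893, Qh = 14.1635 kW


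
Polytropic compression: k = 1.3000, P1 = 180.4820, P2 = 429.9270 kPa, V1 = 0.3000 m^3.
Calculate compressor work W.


(k-1)/k = 0.2308
(P2/P1)^exp = 1.2218
W = 4.3333 * 180.4820 * 0.3000 * (1.2218 - 1) = 52.0341 kJ

52.0341 kJ


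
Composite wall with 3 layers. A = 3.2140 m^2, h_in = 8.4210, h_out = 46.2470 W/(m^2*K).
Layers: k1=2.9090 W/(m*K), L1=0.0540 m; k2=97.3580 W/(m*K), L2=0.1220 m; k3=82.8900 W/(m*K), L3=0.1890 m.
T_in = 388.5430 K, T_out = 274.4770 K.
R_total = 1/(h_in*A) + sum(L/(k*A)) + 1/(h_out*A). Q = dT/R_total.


R_conv_in = 1/(8.4210*3.2140) = 0.0369
R_1 = 0.0540/(2.9090*3.2140) = 0.0058
R_2 = 0.1220/(97.3580*3.2140) = 0.0004
R_3 = 0.1890/(82.8900*3.2140) = 0.0007
R_conv_out = 1/(46.2470*3.2140) = 0.0067
R_total = 0.0506 K/W
Q = 114.0660 / 0.0506 = 2256.4654 W

R_total = 0.0506 K/W, Q = 2256.4654 W


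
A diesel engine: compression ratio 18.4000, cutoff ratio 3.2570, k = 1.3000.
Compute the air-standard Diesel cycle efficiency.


r^(k-1) = 2.3958
rc^k = 4.6416
eta = 0.4820 = 48.1957%

48.1957%


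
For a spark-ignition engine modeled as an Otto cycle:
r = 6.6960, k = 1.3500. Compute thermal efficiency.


r^(k-1) = 1.9455
eta = 1 - 1/1.9455 = 0.4860 = 48.5998%

48.5998%


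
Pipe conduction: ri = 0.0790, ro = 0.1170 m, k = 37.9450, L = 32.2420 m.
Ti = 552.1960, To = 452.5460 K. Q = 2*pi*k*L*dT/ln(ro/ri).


dT = 99.6500 K
ln(ro/ri) = 0.3927
Q = 2*pi*37.9450*32.2420*99.6500 / 0.3927 = 1950491.0279 W

1950491.0279 W


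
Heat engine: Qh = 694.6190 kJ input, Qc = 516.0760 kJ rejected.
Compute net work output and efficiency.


W = 694.6190 - 516.0760 = 178.5430 kJ
eta = 178.5430 / 694.6190 = 0.2570 = 25.7037%

W = 178.5430 kJ, eta = 25.7037%


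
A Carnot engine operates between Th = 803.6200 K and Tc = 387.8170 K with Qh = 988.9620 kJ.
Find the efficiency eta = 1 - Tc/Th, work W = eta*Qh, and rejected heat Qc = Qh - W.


eta = 1 - 387.8170/803.6200 = 0.5174
W = 0.5174 * 988.9620 = 511.7013 kJ
Qc = 988.9620 - 511.7013 = 477.2607 kJ

eta = 51.7412%, W = 511.7013 kJ, Qc = 477.2607 kJ


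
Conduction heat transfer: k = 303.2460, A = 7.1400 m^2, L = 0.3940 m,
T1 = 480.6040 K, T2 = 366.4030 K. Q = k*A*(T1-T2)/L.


dT = 114.2010 K
Q = 303.2460 * 7.1400 * 114.2010 / 0.3940 = 627576.9407 W

627576.9407 W


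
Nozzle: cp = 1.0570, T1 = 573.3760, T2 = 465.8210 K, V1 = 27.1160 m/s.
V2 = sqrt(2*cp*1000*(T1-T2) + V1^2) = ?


dT = 107.5550 K
2*cp*1000*dT = 227371.2700
V1^2 = 735.2775
V2 = sqrt(228106.5475) = 477.6050 m/s

477.6050 m/s


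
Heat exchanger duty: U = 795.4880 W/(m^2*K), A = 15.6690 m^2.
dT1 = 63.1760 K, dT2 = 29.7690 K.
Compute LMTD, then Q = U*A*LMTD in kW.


LMTD = 44.3972 K
Q = 795.4880 * 15.6690 * 44.3972 = 553389.3057 W = 553.3893 kW

553.3893 kW


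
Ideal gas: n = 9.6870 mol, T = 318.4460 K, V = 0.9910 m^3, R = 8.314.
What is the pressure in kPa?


P = nRT/V = 9.6870 * 8.314 * 318.4460 / 0.9910
= 25646.9141 / 0.9910 = 25879.8326 Pa = 25.8798 kPa

25.8798 kPa


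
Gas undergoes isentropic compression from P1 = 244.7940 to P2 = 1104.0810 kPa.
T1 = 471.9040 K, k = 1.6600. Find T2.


(k-1)/k = 0.3976
(P2/P1)^exp = 1.8201
T2 = 471.9040 * 1.8201 = 858.9291 K

858.9291 K


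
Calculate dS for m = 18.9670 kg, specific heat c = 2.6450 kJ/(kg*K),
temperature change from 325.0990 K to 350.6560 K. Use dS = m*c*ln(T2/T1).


T2/T1 = 1.0786
ln(T2/T1) = 0.0757
dS = 18.9670 * 2.6450 * 0.0757 = 3.7965 kJ/K

3.7965 kJ/K


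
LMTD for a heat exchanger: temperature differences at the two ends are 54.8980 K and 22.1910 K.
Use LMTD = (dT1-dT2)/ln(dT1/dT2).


dT1/dT2 = 2.4739
ln(dT1/dT2) = 0.9058
LMTD = 32.7070 / 0.9058 = 36.1088 K

36.1088 K


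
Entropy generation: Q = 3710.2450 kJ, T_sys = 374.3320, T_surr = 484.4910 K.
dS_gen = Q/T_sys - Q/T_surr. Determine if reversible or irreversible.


dS_sys = 3710.2450/374.3320 = 9.9116 kJ/K
dS_surr = -3710.2450/484.4910 = -7.6580 kJ/K
dS_gen = 9.9116 - 7.6580 = 2.2536 kJ/K (irreversible)

dS_gen = 2.2536 kJ/K, irreversible


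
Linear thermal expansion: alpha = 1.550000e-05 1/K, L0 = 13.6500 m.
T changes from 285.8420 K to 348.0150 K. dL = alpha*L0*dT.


dT = 62.1730 K
dL = 1.550000e-05 * 13.6500 * 62.1730 = 0.013154 m
L_final = 13.663154 m

dL = 0.013154 m


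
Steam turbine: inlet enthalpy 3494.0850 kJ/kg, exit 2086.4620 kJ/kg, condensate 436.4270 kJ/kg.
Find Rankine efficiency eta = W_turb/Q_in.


W = 1407.6230 kJ/kg
Q_in = 3057.6580 kJ/kg
eta = 0.4604 = 46.0360%

eta = 46.0360%


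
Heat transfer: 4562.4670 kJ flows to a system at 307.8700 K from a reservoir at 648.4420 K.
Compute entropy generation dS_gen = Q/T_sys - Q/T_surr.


dS_sys = 4562.4670/307.8700 = 14.8195 kJ/K
dS_surr = -4562.4670/648.4420 = -7.0360 kJ/K
dS_gen = 14.8195 - 7.0360 = 7.7834 kJ/K (irreversible)

dS_gen = 7.7834 kJ/K, irreversible


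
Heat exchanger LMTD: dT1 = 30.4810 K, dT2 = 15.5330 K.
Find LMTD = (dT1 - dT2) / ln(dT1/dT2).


dT1/dT2 = 1.9623
ln(dT1/dT2) = 0.6741
LMTD = 14.9480 / 0.6741 = 22.1735 K

22.1735 K


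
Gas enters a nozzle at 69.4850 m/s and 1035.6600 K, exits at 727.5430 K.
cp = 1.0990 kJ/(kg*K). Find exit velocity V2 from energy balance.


dT = 308.1170 K
2*cp*1000*dT = 677241.1660
V1^2 = 4828.1652
V2 = sqrt(682069.3312) = 825.8749 m/s

825.8749 m/s


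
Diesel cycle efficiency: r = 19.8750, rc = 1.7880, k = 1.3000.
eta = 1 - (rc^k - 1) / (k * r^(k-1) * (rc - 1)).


r^(k-1) = 2.4518
rc^k = 2.1285
eta = 0.5507 = 55.0688%

55.0688%


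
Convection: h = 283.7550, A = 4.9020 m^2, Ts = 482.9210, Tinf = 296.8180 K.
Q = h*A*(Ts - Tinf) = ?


dT = 186.1030 K
Q = 283.7550 * 4.9020 * 186.1030 = 258863.1335 W

258863.1335 W


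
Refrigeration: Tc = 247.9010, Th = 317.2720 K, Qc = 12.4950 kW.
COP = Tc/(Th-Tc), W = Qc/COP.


COP = 247.9010 / 69.3710 = 3.5736
W = 12.4950 / 3.5736 = 3.4965 kW

COP = 3.5736, W = 3.4965 kW


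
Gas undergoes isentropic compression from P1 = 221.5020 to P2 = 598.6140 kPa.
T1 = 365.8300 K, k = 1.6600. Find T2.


(k-1)/k = 0.3976
(P2/P1)^exp = 1.4848
T2 = 365.8300 * 1.4848 = 543.1835 K

543.1835 K


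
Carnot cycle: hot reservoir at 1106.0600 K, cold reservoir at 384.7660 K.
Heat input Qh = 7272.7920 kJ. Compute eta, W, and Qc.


eta = 1 - 384.7660/1106.0600 = 0.6521
W = 0.6521 * 7272.7920 = 4742.7999 kJ
Qc = 7272.7920 - 4742.7999 = 2529.9921 kJ

eta = 65.2129%, W = 4742.7999 kJ, Qc = 2529.9921 kJ


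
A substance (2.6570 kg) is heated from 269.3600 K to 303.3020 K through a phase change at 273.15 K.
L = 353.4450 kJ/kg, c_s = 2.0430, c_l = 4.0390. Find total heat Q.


Q1 (sensible, solid) = 2.6570 * 2.0430 * 3.7900 = 20.5731 kJ
Q2 (latent) = 2.6570 * 353.4450 = 939.1034 kJ
Q3 (sensible, liquid) = 2.6570 * 4.0390 * 30.1520 = 323.5799 kJ
Q_total = 1283.2563 kJ

1283.2563 kJ


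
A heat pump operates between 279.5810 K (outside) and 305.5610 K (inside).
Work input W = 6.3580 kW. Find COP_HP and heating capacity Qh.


COP = 305.5610 / 25.9800 = 11.7614
Qh = 11.7614 * 6.3580 = 74.7789 kW

COP = 11.7614, Qh = 74.7789 kW


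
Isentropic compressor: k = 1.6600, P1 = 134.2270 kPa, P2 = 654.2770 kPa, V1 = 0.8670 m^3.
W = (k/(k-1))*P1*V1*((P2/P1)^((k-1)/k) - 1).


(k-1)/k = 0.3976
(P2/P1)^exp = 1.8772
W = 2.5152 * 134.2270 * 0.8670 * (1.8772 - 1) = 256.7573 kJ

256.7573 kJ


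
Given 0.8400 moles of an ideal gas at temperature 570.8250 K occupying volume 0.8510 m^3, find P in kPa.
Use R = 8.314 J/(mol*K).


P = nRT/V = 0.8400 * 8.314 * 570.8250 / 0.8510
= 3986.5048 / 0.8510 = 4684.4945 Pa = 4.6845 kPa

4.6845 kPa


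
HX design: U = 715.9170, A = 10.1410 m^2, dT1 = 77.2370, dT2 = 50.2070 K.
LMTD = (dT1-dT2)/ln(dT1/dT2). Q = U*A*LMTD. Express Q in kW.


LMTD = 62.7548 K
Q = 715.9170 * 10.1410 * 62.7548 = 455606.8797 W = 455.6069 kW

455.6069 kW


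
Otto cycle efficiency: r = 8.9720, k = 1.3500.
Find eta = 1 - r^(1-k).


r^(k-1) = 2.1553
eta = 1 - 1/2.1553 = 0.5360 = 53.6031%

53.6031%


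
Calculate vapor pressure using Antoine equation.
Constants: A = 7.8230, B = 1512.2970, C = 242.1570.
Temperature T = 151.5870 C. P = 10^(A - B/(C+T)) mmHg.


C+T = 393.7440
B/(C+T) = 3.8408
log10(P) = 7.8230 - 3.8408 = 3.9822
P = 10^3.9822 = 9598.1424 mmHg

9598.1424 mmHg


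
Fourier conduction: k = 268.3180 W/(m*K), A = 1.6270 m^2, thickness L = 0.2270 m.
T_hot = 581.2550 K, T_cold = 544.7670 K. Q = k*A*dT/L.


dT = 36.4880 K
Q = 268.3180 * 1.6270 * 36.4880 / 0.2270 = 70171.6297 W

70171.6297 W


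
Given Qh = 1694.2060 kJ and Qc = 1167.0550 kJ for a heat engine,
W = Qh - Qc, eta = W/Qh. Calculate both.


W = 1694.2060 - 1167.0550 = 527.1510 kJ
eta = 527.1510 / 1694.2060 = 0.3111 = 31.1149%

W = 527.1510 kJ, eta = 31.1149%


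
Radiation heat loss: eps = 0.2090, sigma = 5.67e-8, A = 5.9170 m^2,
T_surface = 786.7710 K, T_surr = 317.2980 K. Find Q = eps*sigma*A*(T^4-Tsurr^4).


T^4 = 3.8317e+11
Tsurr^4 = 1.0136e+10
Q = 0.2090 * 5.67e-8 * 5.9170 * 3.7304e+11 = 26156.5935 W

26156.5935 W


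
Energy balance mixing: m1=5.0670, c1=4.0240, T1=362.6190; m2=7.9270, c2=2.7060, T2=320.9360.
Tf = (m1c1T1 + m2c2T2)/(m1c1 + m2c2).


num = 14277.8847
den = 41.8401
Tf = 341.2491 K

341.2491 K


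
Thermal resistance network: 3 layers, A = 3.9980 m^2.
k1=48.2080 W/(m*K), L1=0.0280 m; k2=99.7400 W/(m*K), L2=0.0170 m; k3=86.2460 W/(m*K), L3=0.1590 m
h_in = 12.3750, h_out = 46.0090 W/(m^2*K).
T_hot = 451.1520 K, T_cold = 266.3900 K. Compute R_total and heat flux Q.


R_conv_in = 1/(12.3750*3.9980) = 0.0202
R_1 = 0.0280/(48.2080*3.9980) = 0.0001
R_2 = 0.0170/(99.7400*3.9980) = 4.2632e-05
R_3 = 0.1590/(86.2460*3.9980) = 0.0005
R_conv_out = 1/(46.0090*3.9980) = 0.0054
R_total = 0.0263 K/W
Q = 184.7620 / 0.0263 = 7025.8138 W

R_total = 0.0263 K/W, Q = 7025.8138 W


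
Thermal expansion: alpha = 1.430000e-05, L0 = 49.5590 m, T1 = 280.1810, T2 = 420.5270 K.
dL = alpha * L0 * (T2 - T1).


dT = 140.3460 K
dL = 1.430000e-05 * 49.5590 * 140.3460 = 0.099462 m
L_final = 49.658462 m

dL = 0.099462 m


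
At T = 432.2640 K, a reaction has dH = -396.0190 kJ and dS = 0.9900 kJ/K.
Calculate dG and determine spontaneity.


T*dS = 432.2640 * 0.9900 = 427.9414 kJ
dG = -396.0190 - 427.9414 = -823.9604 kJ (spontaneous)

dG = -823.9604 kJ, spontaneous


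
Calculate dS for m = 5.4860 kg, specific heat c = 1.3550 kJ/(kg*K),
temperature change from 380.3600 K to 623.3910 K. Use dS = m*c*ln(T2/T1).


T2/T1 = 1.6389
ln(T2/T1) = 0.4941
dS = 5.4860 * 1.3550 * 0.4941 = 3.6726 kJ/K

3.6726 kJ/K


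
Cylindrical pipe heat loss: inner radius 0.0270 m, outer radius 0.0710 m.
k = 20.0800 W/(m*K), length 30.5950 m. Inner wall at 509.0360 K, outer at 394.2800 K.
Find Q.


dT = 114.7560 K
ln(ro/ri) = 0.9668
Q = 2*pi*20.0800*30.5950*114.7560 / 0.9668 = 458156.1008 W

458156.1008 W


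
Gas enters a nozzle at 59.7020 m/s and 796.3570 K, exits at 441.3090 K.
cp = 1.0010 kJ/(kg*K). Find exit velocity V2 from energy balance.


dT = 355.0480 K
2*cp*1000*dT = 710806.0960
V1^2 = 3564.3288
V2 = sqrt(714370.4248) = 845.2044 m/s

845.2044 m/s


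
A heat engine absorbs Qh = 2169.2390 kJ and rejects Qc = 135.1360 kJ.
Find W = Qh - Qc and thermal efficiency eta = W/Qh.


W = 2169.2390 - 135.1360 = 2034.1030 kJ
eta = 2034.1030 / 2169.2390 = 0.9377 = 93.7703%

W = 2034.1030 kJ, eta = 93.7703%


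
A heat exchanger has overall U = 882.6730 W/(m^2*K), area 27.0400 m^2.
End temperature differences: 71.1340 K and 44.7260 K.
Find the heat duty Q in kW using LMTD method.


LMTD = 56.9125 K
Q = 882.6730 * 27.0400 * 56.9125 = 1358358.1541 W = 1358.3582 kW

1358.3582 kW


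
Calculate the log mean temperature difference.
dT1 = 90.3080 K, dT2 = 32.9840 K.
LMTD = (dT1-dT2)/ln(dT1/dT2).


dT1/dT2 = 2.7379
ln(dT1/dT2) = 1.0072
LMTD = 57.3240 / 1.0072 = 56.9140 K

56.9140 K
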